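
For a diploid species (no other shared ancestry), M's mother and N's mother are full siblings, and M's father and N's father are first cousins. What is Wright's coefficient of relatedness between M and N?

0.15625

With two independent routes of shared ancestry, r is the sum of the two contributions.
M and N are related in two ways: first cousins through their mothers (r = 1/8) and second cousins through their fathers (r = 1/32).
r = 1/8 + 1/32 = 0.15625.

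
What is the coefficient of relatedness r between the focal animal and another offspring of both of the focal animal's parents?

0.5

Each parent–offspring link contributes a factor of 1/2, and independent paths through distinct common ancestors add.
Full sibs share both parents — two paths of length 2: r = 2·(1/2)^2 = 1/2.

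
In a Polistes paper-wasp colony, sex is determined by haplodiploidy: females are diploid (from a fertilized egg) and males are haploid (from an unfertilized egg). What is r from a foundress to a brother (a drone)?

Her haploid brother carries none of their father's genes and a random half of their mother's genome; that half matches the maternal half of her own genome with probability 1/2: r = 1/2 · 1/2 = 1/4.

0.25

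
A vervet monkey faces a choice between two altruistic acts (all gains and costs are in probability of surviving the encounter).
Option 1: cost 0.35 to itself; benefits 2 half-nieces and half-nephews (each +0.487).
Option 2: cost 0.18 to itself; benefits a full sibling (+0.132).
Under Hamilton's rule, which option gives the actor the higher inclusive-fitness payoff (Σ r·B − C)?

Option 2

Option 1: r to a half-niece or half-nephew = 0.125.
Option 1: Σ r·B − C = (2·0.125·0.487) − 0.35 = -0.22825.
Option 2: r to a full sibling = 0.5.
Option 2: Σ r·B − C = (1·0.5·0.132) − 0.18 = -0.114.
Option 2 has the higher net inclusive-fitness payoff.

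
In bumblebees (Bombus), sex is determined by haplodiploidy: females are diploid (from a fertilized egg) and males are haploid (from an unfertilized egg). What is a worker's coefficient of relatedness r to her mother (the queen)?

One meiotic link between diploid queen and diploid daughter: r = 1/2.

0.5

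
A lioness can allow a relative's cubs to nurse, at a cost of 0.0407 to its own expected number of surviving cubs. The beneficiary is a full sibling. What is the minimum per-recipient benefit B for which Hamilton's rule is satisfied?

r to a full sibling = 0.5 (full sibs share both parents — two paths of length 2: r = 2·(1/2)^2 = 1/2).
Hamilton's rule with n recipients of equal r: n·r·B > C, so B > C/(n·r) = 0.0407/(1·0.5) = 0.0814.

0.0814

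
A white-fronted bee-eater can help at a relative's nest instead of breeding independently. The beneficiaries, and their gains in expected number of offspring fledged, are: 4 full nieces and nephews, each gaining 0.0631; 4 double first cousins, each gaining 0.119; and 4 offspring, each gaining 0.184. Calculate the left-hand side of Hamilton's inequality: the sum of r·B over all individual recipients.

0.5501

r to a full niece or nephew = 1/4 (full aunt/uncle↔niece/nephew: two paths of length 3 through the shared grandparent pair: r = 2·(1/2)^3 = 1/4).
r to a double first cousin = 0.25 (double first cousins share both grandparent pairs — four paths of length 4: r = 4·(1/2)^4 = 1/4).
r to an offspring = 1/2 (one parent–offspring link: r = (1/2)^1 = 1/2).
Summing one r·B term per recipient: 4·0.25·0.0631 + 4·0.25·0.119 + 4·0.5·0.184 = 0.5501.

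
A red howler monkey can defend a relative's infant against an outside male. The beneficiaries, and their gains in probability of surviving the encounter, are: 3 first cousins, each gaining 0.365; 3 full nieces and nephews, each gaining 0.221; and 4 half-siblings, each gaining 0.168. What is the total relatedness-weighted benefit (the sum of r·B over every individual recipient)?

0.470625

r to a first cousin = 1/8 (first cousins share one grandparent pair — two paths of length 4: r = 2·(1/2)^4 = 1/8).
r to a full niece or nephew = 1/4 (full aunt/uncle↔niece/nephew: two paths of length 3 through the shared grandparent pair: r = 2·(1/2)^3 = 1/4).
r to a half-sibling = 1/4 (half-sibs share one parent — one path of length 2: r = (1/2)^2 = 1/4).
Summing one r·B term per recipient: 3·0.125·0.365 + 3·0.25·0.221 + 4·0.25·0.168 = 0.470625.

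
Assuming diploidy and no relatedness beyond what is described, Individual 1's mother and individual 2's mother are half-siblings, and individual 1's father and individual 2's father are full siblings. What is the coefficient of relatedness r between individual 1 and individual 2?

0.1875

With two independent routes of shared ancestry, r is the sum of the two contributions.
Individual 1 and individual 2 are related in two ways: half first cousins through their mothers (r = 1/16) and first cousins through their fathers (r = 1/8).
r = 1/16 + 1/8 = 0.1875.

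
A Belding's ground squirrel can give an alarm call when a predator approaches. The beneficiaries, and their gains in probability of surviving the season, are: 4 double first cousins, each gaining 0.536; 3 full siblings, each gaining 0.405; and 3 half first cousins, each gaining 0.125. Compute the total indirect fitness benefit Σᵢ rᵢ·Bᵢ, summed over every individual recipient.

r to a double first cousin = 0.25 (double first cousins share both grandparent pairs — four paths of length 4: r = 4·(1/2)^4 = 1/4).
r to a full sibling = 0.5 (full sibs share both parents — two paths of length 2: r = 2·(1/2)^2 = 1/2).
r to a half first cousin = 1/16 (half first cousins share one grandparent — one path of length 4: r = (1/2)^4 = 1/16).
Summing one r·B term per recipient: 4·0.25·0.536 + 3·0.5·0.405 + 3·0.0625·0.125 = 1.1669375.

1.1669375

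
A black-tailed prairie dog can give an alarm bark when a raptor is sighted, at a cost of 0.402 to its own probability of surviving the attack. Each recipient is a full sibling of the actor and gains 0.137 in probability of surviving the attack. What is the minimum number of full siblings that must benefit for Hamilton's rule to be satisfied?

6

r to a full sibling = 0.5 (full sibs share both parents — two paths of length 2: r = 2·(1/2)^2 = 1/2).
Hamilton's rule: n·r·B > C  ⇒  n > C/(r·B) = 0.402/(0.5·0.137) = 5.869.
The smallest integer exceeding 5.869 is 6.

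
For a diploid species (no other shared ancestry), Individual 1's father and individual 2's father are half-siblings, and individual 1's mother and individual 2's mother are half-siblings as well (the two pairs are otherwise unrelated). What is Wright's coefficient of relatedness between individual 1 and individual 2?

Independent pedigree routes through distinct common ancestors add.
Individual 1 and individual 2 are related in two ways: half first cousins through their fathers (r = 1/16) and half first cousins through their mothers (r = 1/16).
r = 1/16 + 1/16 = 0.125.

0.125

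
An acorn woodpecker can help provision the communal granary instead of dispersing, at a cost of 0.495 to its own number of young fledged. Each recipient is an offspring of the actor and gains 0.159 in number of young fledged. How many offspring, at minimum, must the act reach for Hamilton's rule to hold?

r to an offspring = 1/2 (one parent–offspring link: r = (1/2)^1 = 1/2).
Hamilton's rule: n·r·B > C  ⇒  n > C/(r·B) = 0.495/(0.5·0.159) = 6.226.
The smallest integer exceeding 6.226 is 7.

7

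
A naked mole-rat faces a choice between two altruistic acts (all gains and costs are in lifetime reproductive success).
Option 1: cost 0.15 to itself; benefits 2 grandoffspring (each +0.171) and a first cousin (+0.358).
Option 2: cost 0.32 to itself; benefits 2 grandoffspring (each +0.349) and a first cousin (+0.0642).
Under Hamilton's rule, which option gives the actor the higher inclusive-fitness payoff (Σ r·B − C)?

Option 1

Option 1: r to a grandoffspring = 0.25.
Option 1: r to a first cousin = 0.125.
Option 1: Σ r·B − C = (2·0.25·0.171 + 1·0.125·0.358) − 0.15 = -0.01975.
Option 2: r to a grandoffspring = 0.25.
Option 2: r to a first cousin = 0.125.
Option 2: Σ r·B − C = (2·0.25·0.349 + 1·0.125·0.0642) − 0.32 = -0.137475.
Option 1 has the higher net inclusive-fitness payoff.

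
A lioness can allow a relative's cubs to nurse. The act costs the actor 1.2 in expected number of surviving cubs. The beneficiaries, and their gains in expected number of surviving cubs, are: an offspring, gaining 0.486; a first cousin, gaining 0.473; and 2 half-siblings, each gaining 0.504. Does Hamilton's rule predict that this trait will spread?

No

Hamilton's rule: the trait is favored when the sum of r·B over every recipient exceeds the actor's cost C.
r to an offspring = 1/2 (one parent–offspring link: r = (1/2)^1 = 1/2).
r to a first cousin = 0.125 (first cousins share one grandparent pair — two paths of length 4: r = 2·(1/2)^4 = 1/8).
r to a half-sibling = 0.25 (half-sibs share one parent — one path of length 2: r = (1/2)^2 = 1/4).
Summing one r·B term per recipient: 1·0.5·0.486 + 1·0.125·0.473 + 2·0.25·0.504 = 0.554125.
0.554125 < 1.2: the indirect benefit is less than the cost.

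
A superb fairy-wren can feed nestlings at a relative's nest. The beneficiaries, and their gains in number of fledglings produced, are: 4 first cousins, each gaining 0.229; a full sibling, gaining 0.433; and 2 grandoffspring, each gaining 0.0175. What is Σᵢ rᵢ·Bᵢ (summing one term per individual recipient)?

0.33975

r to a first cousin = 0.125 (first cousins share one grandparent pair — two paths of length 4: r = 2·(1/2)^4 = 1/8).
r to a full sibling = 1/2 (full sibs share both parents — two paths of length 2: r = 2·(1/2)^2 = 1/2).
r to a grandoffspring = 0.25 (two parent–offspring links: r = (1/2)^2 = 1/4).
Summing one r·B term per recipient: 4·0.125·0.229 + 1·0.5·0.433 + 2·0.25·0.0175 = 0.33975.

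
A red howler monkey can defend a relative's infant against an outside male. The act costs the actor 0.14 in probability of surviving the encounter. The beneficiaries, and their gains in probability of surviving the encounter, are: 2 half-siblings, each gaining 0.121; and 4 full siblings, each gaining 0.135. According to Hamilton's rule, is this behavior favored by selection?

Yes

Hamilton's rule: the trait is favored when the sum of r·B over every recipient exceeds the actor's cost C.
r to a half-sibling = 1/4 (half-sibs share one parent — one path of length 2: r = (1/2)^2 = 1/4).
r to a full sibling = 0.5 (full sibs share both parents — two paths of length 2: r = 2·(1/2)^2 = 1/2).
Summing one r·B term per recipient: 2·0.25·0.121 + 4·0.5·0.135 = 0.3305.
0.3305 > 0.14: the indirect benefit exceeds the cost.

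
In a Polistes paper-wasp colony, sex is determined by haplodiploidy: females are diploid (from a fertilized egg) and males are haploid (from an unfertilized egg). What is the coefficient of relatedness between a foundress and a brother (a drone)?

0.25

Her haploid brother carries none of their father's genes and a random half of their mother's genome; that half matches the maternal half of her own genome with probability 1/2: r = 1/2 · 1/2 = 1/4.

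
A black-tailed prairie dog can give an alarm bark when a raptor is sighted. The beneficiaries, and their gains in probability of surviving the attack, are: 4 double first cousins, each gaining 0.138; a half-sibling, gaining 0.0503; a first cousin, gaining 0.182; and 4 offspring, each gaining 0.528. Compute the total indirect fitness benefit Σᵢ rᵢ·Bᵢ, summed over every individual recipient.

1.229325

r to a double first cousin = 0.25 (double first cousins share both grandparent pairs — four paths of length 4: r = 4·(1/2)^4 = 1/4).
r to a half-sibling = 0.25 (half-sibs share one parent — one path of length 2: r = (1/2)^2 = 1/4).
r to a first cousin = 0.125 (first cousins share one grandparent pair — two paths of length 4: r = 2·(1/2)^4 = 1/8).
r to an offspring = 1/2 (one parent–offspring link: r = (1/2)^1 = 1/2).
Summing one r·B term per recipient: 4·0.25·0.138 + 1·0.25·0.0503 + 1·0.125·0.182 + 4·0.5·0.528 = 1.229325.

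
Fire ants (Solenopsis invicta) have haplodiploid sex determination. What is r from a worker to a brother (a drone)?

Her haploid brother carries none of their father's genes and a random half of their mother's genome; that half matches the maternal half of her own genome with probability 1/2: r = 1/2 · 1/2 = 1/4.

0.25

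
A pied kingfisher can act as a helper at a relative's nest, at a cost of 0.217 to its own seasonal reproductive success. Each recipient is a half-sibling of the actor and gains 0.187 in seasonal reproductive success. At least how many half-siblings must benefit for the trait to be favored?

r to a half-sibling = 0.25 (half-sibs share one parent — one path of length 2: r = (1/2)^2 = 1/4).
Hamilton's rule: n·r·B > C  ⇒  n > C/(r·B) = 0.217/(0.25·0.187) = 4.642.
The smallest integer exceeding 4.642 is 5.

5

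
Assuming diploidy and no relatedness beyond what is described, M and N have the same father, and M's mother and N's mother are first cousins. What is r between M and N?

Independent pedigree routes through distinct common ancestors add.
M and N are related in two ways: half-sibs through their shared father (r = 1/4) and second cousins through their mothers (r = 1/32).
r = 1/4 + 1/32 = 9/32 = 0.28125.

0.28125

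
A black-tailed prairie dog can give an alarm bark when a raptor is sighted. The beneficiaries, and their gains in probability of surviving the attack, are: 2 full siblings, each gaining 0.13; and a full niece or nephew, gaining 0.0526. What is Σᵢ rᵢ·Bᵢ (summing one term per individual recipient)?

0.14315

r to a full sibling = 1/2 (full sibs share both parents — two paths of length 2: r = 2·(1/2)^2 = 1/2).
r to a full niece or nephew = 1/4 (full aunt/uncle↔niece/nephew: two paths of length 3 through the shared grandparent pair: r = 2·(1/2)^3 = 1/4).
Summing one r·B term per recipient: 2·0.5·0.13 + 1·0.25·0.0526 = 0.14315.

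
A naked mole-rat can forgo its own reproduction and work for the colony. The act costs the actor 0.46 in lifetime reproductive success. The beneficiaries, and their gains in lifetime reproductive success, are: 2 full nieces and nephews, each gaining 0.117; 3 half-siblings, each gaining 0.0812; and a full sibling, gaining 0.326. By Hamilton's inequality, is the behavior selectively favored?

Hamilton's rule: the trait is favored when the sum of r·B over every recipient exceeds the actor's cost C.
r to a full niece or nephew = 0.25 (full aunt/uncle↔niece/nephew: two paths of length 3 through the shared grandparent pair: r = 2·(1/2)^3 = 1/4).
r to a half-sibling = 1/4 (half-sibs share one parent — one path of length 2: r = (1/2)^2 = 1/4).
r to a full sibling = 0.5 (full sibs share both parents — two paths of length 2: r = 2·(1/2)^2 = 1/2).
Summing one r·B term per recipient: 2·0.25·0.117 + 3·0.25·0.0812 + 1·0.5·0.326 = 0.2824.
0.2824 < 0.46: the indirect benefit is less than the cost.

No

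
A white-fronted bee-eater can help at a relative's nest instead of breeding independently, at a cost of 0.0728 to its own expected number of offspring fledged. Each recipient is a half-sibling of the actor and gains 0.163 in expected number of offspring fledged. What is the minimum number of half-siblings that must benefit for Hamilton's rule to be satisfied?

r to a half-sibling = 1/4 (half-sibs share one parent — one path of length 2: r = (1/2)^2 = 1/4).
Hamilton's rule: n·r·B > C  ⇒  n > C/(r·B) = 0.0728/(0.25·0.163) = 1.787.
The smallest integer exceeding 1.787 is 2.

2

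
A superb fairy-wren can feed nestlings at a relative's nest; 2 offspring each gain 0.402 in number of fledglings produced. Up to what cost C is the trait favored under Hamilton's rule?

r to an offspring = 1/2 (one parent–offspring link: r = (1/2)^1 = 1/2).
Hamilton's rule: n·r·B > C, so the trait is favored while C < n·r·B = 2·0.5·0.402 = 0.402.

0.402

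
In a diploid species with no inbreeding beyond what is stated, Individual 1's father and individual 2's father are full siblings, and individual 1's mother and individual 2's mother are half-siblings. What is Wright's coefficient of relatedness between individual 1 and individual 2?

Independent pedigree routes through distinct common ancestors add.
Individual 1 and individual 2 are related in two ways: first cousins through their fathers (r = 1/8) and half first cousins through their mothers (r = 1/16).
r = 1/8 + 1/16 = 3/16 = 0.1875.

0.1875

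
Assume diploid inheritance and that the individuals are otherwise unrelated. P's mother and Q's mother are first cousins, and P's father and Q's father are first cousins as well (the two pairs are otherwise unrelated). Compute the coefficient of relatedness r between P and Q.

Wright's path rule: contributions from independent ancestry routes add.
P and Q are related in two ways: second cousins through their mothers (r = 1/32) and second cousins through their fathers (r = 1/32).
r = 1/32 + 1/32 = 1/16 = 0.0625.

0.0625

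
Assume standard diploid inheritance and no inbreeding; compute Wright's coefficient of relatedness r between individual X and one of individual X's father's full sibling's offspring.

0.125

Each parent–offspring link contributes a factor of 1/2, and independent paths through distinct common ancestors add.
First cousins share one grandparent pair — two paths of length 4: r = 2·(1/2)^4 = 1/8.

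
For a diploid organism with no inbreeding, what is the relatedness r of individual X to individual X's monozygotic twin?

1

Each parent–offspring link contributes a factor of 1/2, and independent paths through distinct common ancestors add.
Monozygotic twins share every allele identical by descent: r = 1.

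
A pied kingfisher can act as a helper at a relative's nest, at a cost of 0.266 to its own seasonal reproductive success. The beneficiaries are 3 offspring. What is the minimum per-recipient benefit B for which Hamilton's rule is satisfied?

0.1773

r to an offspring = 0.5 (one parent–offspring link: r = (1/2)^1 = 1/2).
Hamilton's rule with n recipients of equal r: n·r·B > C, so B > C/(n·r) = 0.266/(3·0.5) = 0.1773.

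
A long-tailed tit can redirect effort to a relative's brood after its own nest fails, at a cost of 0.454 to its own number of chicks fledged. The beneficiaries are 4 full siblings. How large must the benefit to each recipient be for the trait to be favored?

0.227

r to a full sibling = 1/2 (full sibs share both parents — two paths of length 2: r = 2·(1/2)^2 = 1/2).
Hamilton's rule with n recipients of equal r: n·r·B > C, so B > C/(n·r) = 0.454/(4·0.5) = 0.227.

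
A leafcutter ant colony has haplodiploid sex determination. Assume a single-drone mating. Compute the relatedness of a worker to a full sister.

0.75

Haplodiploid full sisters inherit their father's entire haploid genome identically (contributing 1/2) and on average half of their mother's contribution (1/2 · 1/2 = 1/4); r = 1/2 + 1/4 = 3/4.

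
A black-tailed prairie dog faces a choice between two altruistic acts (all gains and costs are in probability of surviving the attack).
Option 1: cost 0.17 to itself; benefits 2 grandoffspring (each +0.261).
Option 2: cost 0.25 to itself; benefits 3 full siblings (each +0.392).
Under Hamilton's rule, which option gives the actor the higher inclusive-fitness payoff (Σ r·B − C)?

Option 2

Option 1: r to a grandoffspring = 0.25.
Option 1: Σ r·B − C = (2·0.25·0.261) − 0.17 = -0.0395.
Option 2: r to a full sibling = 0.5.
Option 2: Σ r·B − C = (3·0.5·0.392) − 0.25 = 0.338.
Option 2 has the higher net inclusive-fitness payoff.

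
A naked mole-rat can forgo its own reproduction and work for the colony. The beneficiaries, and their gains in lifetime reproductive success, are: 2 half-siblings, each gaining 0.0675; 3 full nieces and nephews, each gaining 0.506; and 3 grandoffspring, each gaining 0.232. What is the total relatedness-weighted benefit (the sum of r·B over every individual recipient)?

r to a half-sibling = 1/4 (half-sibs share one parent — one path of length 2: r = (1/2)^2 = 1/4).
r to a full niece or nephew = 1/4 (full aunt/uncle↔niece/nephew: two paths of length 3 through the shared grandparent pair: r = 2·(1/2)^3 = 1/4).
r to a grandoffspring = 1/4 (two parent–offspring links: r = (1/2)^2 = 1/4).
Summing one r·B term per recipient: 2·0.25·0.0675 + 3·0.25·0.506 + 3·0.25·0.232 = 0.58725.

0.58725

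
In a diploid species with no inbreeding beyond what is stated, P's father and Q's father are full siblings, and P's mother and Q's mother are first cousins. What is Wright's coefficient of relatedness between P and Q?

0.15625

Independent pedigree routes through distinct common ancestors add.
P and Q are related in two ways: first cousins through their fathers (r = 1/8) and second cousins through their mothers (r = 1/32).
r = 1/8 + 1/32 = 0.15625.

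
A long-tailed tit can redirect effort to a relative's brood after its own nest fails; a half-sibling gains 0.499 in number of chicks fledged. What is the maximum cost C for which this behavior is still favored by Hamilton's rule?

r to a half-sibling = 1/4 (half-sibs share one parent — one path of length 2: r = (1/2)^2 = 1/4).
Hamilton's rule: n·r·B > C, so the trait is favored while C < n·r·B = 1·0.25·0.499 = 0.12475.

0.12475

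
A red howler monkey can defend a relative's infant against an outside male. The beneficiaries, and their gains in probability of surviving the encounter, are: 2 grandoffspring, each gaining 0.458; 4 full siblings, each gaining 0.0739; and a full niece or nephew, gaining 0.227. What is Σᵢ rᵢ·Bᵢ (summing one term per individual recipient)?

r to a grandoffspring = 1/4 (two parent–offspring links: r = (1/2)^2 = 1/4).
r to a full sibling = 1/2 (full sibs share both parents — two paths of length 2: r = 2·(1/2)^2 = 1/2).
r to a full niece or nephew = 1/4 (full aunt/uncle↔niece/nephew: two paths of length 3 through the shared grandparent pair: r = 2·(1/2)^3 = 1/4).
Summing one r·B term per recipient: 2·0.25·0.458 + 4·0.5·0.0739 + 1·0.25·0.227 = 0.43355.

0.43355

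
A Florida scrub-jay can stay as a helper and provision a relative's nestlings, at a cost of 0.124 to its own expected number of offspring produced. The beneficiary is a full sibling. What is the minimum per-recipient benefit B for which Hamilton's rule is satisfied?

r to a full sibling = 1/2 (full sibs share both parents — two paths of length 2: r = 2·(1/2)^2 = 1/2).
Hamilton's rule with n recipients of equal r: n·r·B > C, so B > C/(n·r) = 0.124/(1·0.5) = 0.248.

0.248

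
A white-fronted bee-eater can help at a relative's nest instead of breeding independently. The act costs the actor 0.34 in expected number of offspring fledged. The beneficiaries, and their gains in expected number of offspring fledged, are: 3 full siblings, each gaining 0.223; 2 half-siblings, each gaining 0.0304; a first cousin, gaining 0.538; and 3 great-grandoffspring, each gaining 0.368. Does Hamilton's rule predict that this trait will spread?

Yes

Hamilton's rule: the trait is favored when the sum of r·B over every recipient exceeds the actor's cost C.
r to a full sibling = 1/2 (full sibs share both parents — two paths of length 2: r = 2·(1/2)^2 = 1/2).
r to a half-sibling = 1/4 (half-sibs share one parent — one path of length 2: r = (1/2)^2 = 1/4).
r to a first cousin = 0.125 (first cousins share one grandparent pair — two paths of length 4: r = 2·(1/2)^4 = 1/8).
r to a great-grandoffspring = 0.125 (three parent–offspring links: r = (1/2)^3 = 1/8).
Summing one r·B term per recipient: 3·0.5·0.223 + 2·0.25·0.0304 + 1·0.125·0.538 + 3·0.125·0.368 = 0.55495.
0.55495 > 0.34: the indirect benefit exceeds the cost.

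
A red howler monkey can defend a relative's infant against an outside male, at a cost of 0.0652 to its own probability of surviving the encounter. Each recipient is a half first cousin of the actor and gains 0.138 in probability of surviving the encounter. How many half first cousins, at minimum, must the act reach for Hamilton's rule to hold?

r to a half first cousin = 0.0625 (half first cousins share one grandparent — one path of length 4: r = (1/2)^4 = 1/16).
Hamilton's rule: n·r·B > C  ⇒  n > C/(r·B) = 0.0652/(0.0625·0.138) = 7.559.
The smallest integer exceeding 7.559 is 8.

8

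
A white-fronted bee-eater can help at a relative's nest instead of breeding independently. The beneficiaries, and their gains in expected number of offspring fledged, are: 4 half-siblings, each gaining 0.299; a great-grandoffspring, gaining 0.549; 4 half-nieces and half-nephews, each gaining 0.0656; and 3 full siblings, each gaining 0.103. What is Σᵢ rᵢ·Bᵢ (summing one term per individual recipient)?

r to a half-sibling = 1/4 (half-sibs share one parent — one path of length 2: r = (1/2)^2 = 1/4).
r to a great-grandoffspring = 0.125 (three parent–offspring links: r = (1/2)^3 = 1/8).
r to a half-niece or half-nephew = 0.125 (half-aunt/uncle↔niece/nephew: one path of length 3: r = (1/2)^3 = 1/8).
r to a full sibling = 0.5 (full sibs share both parents — two paths of length 2: r = 2·(1/2)^2 = 1/2).
Summing one r·B term per recipient: 4·0.25·0.299 + 1·0.125·0.549 + 4·0.125·0.0656 + 3·0.5·0.103 = 0.554925.

0.554925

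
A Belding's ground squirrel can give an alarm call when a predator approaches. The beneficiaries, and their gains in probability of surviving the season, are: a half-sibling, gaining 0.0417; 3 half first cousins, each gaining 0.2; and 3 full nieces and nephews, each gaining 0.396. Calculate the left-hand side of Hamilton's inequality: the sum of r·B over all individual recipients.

0.344925

r to a half-sibling = 1/4 (half-sibs share one parent — one path of length 2: r = (1/2)^2 = 1/4).
r to a half first cousin = 1/16 (half first cousins share one grandparent — one path of length 4: r = (1/2)^4 = 1/16).
r to a full niece or nephew = 0.25 (full aunt/uncle↔niece/nephew: two paths of length 3 through the shared grandparent pair: r = 2·(1/2)^3 = 1/4).
Summing one r·B term per recipient: 1·0.25·0.0417 + 3·0.0625·0.2 + 3·0.25·0.396 = 0.344925.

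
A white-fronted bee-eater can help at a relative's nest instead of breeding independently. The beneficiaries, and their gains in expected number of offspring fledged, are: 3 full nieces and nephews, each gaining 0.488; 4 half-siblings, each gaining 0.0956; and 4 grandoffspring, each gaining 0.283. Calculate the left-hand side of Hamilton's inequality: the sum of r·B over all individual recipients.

r to a full niece or nephew = 0.25 (full aunt/uncle↔niece/nephew: two paths of length 3 through the shared grandparent pair: r = 2·(1/2)^3 = 1/4).
r to a half-sibling = 1/4 (half-sibs share one parent — one path of length 2: r = (1/2)^2 = 1/4).
r to a grandoffspring = 1/4 (two parent–offspring links: r = (1/2)^2 = 1/4).
Summing one r·B term per recipient: 3·0.25·0.488 + 4·0.25·0.0956 + 4·0.25·0.283 = 0.7446.

0.7446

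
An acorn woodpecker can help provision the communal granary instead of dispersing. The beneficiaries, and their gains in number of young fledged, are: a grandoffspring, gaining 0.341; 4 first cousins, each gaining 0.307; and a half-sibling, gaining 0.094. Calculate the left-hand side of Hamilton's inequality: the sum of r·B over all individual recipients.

r to a grandoffspring = 0.25 (two parent–offspring links: r = (1/2)^2 = 1/4).
r to a first cousin = 0.125 (first cousins share one grandparent pair — two paths of length 4: r = 2·(1/2)^4 = 1/8).
r to a half-sibling = 1/4 (half-sibs share one parent — one path of length 2: r = (1/2)^2 = 1/4).
Summing one r·B term per recipient: 1·0.25·0.341 + 4·0.125·0.307 + 1·0.25·0.094 = 0.26225.

0.26225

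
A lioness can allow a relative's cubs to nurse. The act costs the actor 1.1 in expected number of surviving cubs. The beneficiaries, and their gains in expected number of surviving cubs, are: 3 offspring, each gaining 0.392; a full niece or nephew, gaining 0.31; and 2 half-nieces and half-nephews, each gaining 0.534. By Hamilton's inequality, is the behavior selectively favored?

No

Hamilton's rule: the trait is favored when the sum of r·B over every recipient exceeds the actor's cost C.
r to an offspring = 0.5 (one parent–offspring link: r = (1/2)^1 = 1/2).
r to a full niece or nephew = 1/4 (full aunt/uncle↔niece/nephew: two paths of length 3 through the shared grandparent pair: r = 2·(1/2)^3 = 1/4).
r to a half-niece or half-nephew = 0.125 (half-aunt/uncle↔niece/nephew: one path of length 3: r = (1/2)^3 = 1/8).
Summing one r·B term per recipient: 3·0.5·0.392 + 1·0.25·0.31 + 2·0.125·0.534 = 0.799.
0.799 < 1.1: the indirect benefit is less than the cost.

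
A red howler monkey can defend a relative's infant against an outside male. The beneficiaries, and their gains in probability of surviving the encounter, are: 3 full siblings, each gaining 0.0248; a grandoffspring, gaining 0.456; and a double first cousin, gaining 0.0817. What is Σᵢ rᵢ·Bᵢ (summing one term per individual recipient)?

0.171625

r to a full sibling = 1/2 (full sibs share both parents — two paths of length 2: r = 2·(1/2)^2 = 1/2).
r to a grandoffspring = 0.25 (two parent–offspring links: r = (1/2)^2 = 1/4).
r to a double first cousin = 1/4 (double first cousins share both grandparent pairs — four paths of length 4: r = 4·(1/2)^4 = 1/4).
Summing one r·B term per recipient: 3·0.5·0.0248 + 1·0.25·0.456 + 1·0.25·0.0817 = 0.171625.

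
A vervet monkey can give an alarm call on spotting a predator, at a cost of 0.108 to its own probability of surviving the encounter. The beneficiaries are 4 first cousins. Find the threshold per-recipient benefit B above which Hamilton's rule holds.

0.216

r to a first cousin = 0.125 (first cousins share one grandparent pair — two paths of length 4: r = 2·(1/2)^4 = 1/8).
Hamilton's rule with n recipients of equal r: n·r·B > C, so B > C/(n·r) = 0.108/(4·0.125) = 0.216.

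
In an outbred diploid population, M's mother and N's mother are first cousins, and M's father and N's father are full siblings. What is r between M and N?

0.15625

Independent pedigree routes through distinct common ancestors add.
M and N are related in two ways: second cousins through their mothers (r = 1/32) and first cousins through their fathers (r = 1/8).
r = 1/32 + 1/8 = 0.15625.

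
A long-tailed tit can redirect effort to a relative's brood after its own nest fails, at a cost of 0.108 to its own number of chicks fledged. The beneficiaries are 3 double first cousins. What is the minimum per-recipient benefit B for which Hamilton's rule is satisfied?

r to a double first cousin = 0.25 (double first cousins share both grandparent pairs — four paths of length 4: r = 4·(1/2)^4 = 1/4).
Hamilton's rule with n recipients of equal r: n·r·B > C, so B > C/(n·r) = 0.108/(3·0.25) = 0.144.

0.144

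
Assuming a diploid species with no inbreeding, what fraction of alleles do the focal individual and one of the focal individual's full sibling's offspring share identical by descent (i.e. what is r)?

Each parent–offspring link contributes a factor of 1/2, and independent paths through distinct common ancestors add.
Full aunt/uncle↔niece/nephew: two paths of length 3 through the shared grandparent pair: r = 2·(1/2)^3 = 1/4.

0.25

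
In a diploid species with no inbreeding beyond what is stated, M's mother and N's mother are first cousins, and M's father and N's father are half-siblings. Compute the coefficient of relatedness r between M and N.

0.09375

With two independent routes of shared ancestry, r is the sum of the two contributions.
M and N are related in two ways: second cousins through their mothers (r = 1/32) and half first cousins through their fathers (r = 1/16).
r = 1/32 + 1/16 = 0.09375.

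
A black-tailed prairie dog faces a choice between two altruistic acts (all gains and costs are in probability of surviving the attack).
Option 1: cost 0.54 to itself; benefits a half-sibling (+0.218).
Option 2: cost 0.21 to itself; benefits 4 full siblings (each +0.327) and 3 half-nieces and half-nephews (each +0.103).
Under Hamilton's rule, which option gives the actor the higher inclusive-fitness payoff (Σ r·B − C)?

Option 2

Option 1: r to a half-sibling = 0.25.
Option 1: Σ r·B − C = (1·0.25·0.218) − 0.54 = -0.4855.
Option 2: r to a full sibling = 0.5.
Option 2: r to a half-niece or half-nephew = 0.125.
Option 2: Σ r·B − C = (4·0.5·0.327 + 3·0.125·0.103) − 0.21 = 0.482625.
Option 2 has the higher net inclusive-fitness payoff.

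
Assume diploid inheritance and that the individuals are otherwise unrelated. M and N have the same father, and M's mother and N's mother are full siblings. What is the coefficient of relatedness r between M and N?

0.375

Wright's path rule: contributions from independent ancestry routes add.
M and N are related in two ways: half-sibs through their shared father (r = 1/4) and first cousins through their mothers (r = 1/8).
r = 1/4 + 1/8 = 3/8 = 0.375.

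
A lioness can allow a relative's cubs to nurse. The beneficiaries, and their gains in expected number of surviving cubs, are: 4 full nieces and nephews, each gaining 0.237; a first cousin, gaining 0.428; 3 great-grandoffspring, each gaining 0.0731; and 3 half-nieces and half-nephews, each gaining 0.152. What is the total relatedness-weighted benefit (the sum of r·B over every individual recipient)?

r to a full niece or nephew = 0.25 (full aunt/uncle↔niece/nephew: two paths of length 3 through the shared grandparent pair: r = 2·(1/2)^3 = 1/4).
r to a first cousin = 0.125 (first cousins share one grandparent pair — two paths of length 4: r = 2·(1/2)^4 = 1/8).
r to a great-grandoffspring = 1/8 (three parent–offspring links: r = (1/2)^3 = 1/8).
r to a half-niece or half-nephew = 0.125 (half-aunt/uncle↔niece/nephew: one path of length 3: r = (1/2)^3 = 1/8).
Summing one r·B term per recipient: 4·0.25·0.237 + 1·0.125·0.428 + 3·0.125·0.0731 + 3·0.125·0.152 = 0.3749125.

0.3749125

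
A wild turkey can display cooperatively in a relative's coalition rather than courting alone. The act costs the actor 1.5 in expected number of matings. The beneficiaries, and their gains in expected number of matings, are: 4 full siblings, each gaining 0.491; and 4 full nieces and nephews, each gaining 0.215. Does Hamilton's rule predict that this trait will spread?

Hamilton's rule: the trait is favored when the sum of r·B over every recipient exceeds the actor's cost C.
r to a full sibling = 0.5 (full sibs share both parents — two paths of length 2: r = 2·(1/2)^2 = 1/2).
r to a full niece or nephew = 0.25 (full aunt/uncle↔niece/nephew: two paths of length 3 through the shared grandparent pair: r = 2·(1/2)^3 = 1/4).
Summing one r·B term per recipient: 4·0.5·0.491 + 4·0.25·0.215 = 1.197.
1.197 < 1.5: the indirect benefit is less than the cost.

No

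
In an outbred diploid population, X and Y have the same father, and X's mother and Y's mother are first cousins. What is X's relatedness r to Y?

Relatedness sums over independent paths through distinct common ancestors.
X and Y are related in two ways: half-sibs through their shared father (r = 1/4) and second cousins through their mothers (r = 1/32).
r = 1/4 + 1/32 = 9/32 = 0.28125.

0.28125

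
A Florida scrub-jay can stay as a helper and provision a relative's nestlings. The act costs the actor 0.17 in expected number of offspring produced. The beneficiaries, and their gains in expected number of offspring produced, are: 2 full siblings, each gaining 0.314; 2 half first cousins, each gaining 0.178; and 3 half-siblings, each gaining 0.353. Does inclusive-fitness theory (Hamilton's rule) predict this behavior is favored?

Yes

Hamilton's rule: the trait is favored when the sum of r·B over every recipient exceeds the actor's cost C.
r to a full sibling = 1/2 (full sibs share both parents — two paths of length 2: r = 2·(1/2)^2 = 1/2).
r to a half first cousin = 0.0625 (half first cousins share one grandparent — one path of length 4: r = (1/2)^4 = 1/16).
r to a half-sibling = 0.25 (half-sibs share one parent — one path of length 2: r = (1/2)^2 = 1/4).
Summing one r·B term per recipient: 2·0.5·0.314 + 2·0.0625·0.178 + 3·0.25·0.353 = 0.601.
0.601 > 0.17: the indirect benefit exceeds the cost.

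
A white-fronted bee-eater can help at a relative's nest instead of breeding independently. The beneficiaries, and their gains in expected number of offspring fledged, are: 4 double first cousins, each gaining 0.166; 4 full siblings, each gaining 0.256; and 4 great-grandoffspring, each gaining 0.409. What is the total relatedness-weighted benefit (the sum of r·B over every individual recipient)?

r to a double first cousin = 1/4 (double first cousins share both grandparent pairs — four paths of length 4: r = 4·(1/2)^4 = 1/4).
r to a full sibling = 0.5 (full sibs share both parents — two paths of length 2: r = 2·(1/2)^2 = 1/2).
r to a great-grandoffspring = 0.125 (three parent–offspring links: r = (1/2)^3 = 1/8).
Summing one r·B term per recipient: 4·0.25·0.166 + 4·0.5·0.256 + 4·0.125·0.409 = 0.8825.

0.8825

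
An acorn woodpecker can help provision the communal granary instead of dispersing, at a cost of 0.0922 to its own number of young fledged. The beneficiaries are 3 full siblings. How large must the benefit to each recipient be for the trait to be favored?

0.0615

r to a full sibling = 0.5 (full sibs share both parents — two paths of length 2: r = 2·(1/2)^2 = 1/2).
Hamilton's rule with n recipients of equal r: n·r·B > C, so B > C/(n·r) = 0.0922/(3·0.5) = 0.0615.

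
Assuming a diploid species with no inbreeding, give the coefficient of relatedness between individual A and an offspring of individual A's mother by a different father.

0.25

Each parent–offspring link contributes a factor of 1/2, and independent paths through distinct common ancestors add.
Half-sibs share one parent — one path of length 2: r = (1/2)^2 = 1/4.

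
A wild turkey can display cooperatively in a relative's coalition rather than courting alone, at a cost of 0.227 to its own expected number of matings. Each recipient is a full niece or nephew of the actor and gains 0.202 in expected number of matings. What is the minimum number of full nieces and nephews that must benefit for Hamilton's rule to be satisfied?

r to a full niece or nephew = 1/4 (full aunt/uncle↔niece/nephew: two paths of length 3 through the shared grandparent pair: r = 2·(1/2)^3 = 1/4).
Hamilton's rule: n·r·B > C  ⇒  n > C/(r·B) = 0.227/(0.25·0.202) = 4.495.
The smallest integer exceeding 4.495 is 5.

5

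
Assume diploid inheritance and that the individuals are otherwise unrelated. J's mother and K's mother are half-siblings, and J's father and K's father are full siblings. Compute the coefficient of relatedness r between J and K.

Relatedness sums over independent paths through distinct common ancestors.
J and K are related in two ways: half first cousins through their mothers (r = 1/16) and first cousins through their fathers (r = 1/8).
r = 1/16 + 1/8 = 0.1875.

0.1875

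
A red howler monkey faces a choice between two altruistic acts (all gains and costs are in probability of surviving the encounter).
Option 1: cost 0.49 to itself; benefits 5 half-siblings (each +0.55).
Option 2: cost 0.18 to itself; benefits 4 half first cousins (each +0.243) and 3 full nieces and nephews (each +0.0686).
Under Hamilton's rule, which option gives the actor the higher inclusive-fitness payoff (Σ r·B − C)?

Option 1: r to a half-sibling = 0.25.
Option 1: Σ r·B − C = (5·0.25·0.55) − 0.49 = 0.1975.
Option 2: r to a half first cousin = 0.0625.
Option 2: r to a full niece or nephew = 0.25.
Option 2: Σ r·B − C = (4·0.0625·0.243 + 3·0.25·0.0686) − 0.18 = -0.0678.
Option 1 has the higher net inclusive-fitness payoff.

Option 1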